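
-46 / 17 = -2.71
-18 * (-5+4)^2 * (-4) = 72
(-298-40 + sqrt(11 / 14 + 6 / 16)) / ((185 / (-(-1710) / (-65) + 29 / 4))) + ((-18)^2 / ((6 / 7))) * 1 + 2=153483 / 370-991 * sqrt(910) / 269360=414.71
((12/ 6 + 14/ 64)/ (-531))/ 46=-71/ 781632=-0.00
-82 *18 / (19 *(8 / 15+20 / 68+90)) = -376380 / 440059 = -0.86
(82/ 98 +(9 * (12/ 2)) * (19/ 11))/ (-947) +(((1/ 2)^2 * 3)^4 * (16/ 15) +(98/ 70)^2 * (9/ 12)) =348753059/ 204173200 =1.71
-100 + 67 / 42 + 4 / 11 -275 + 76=-137233 / 462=-297.04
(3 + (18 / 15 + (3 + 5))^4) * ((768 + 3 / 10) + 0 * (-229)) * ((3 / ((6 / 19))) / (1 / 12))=1961637904161 / 3125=627724129.33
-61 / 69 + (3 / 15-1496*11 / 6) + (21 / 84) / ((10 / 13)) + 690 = -5666351 / 2760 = -2053.03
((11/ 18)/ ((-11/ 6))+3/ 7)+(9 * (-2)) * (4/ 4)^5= -376/ 21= -17.90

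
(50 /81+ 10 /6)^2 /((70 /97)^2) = 12880921 /1285956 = 10.02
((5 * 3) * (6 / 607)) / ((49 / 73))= 6570 / 29743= 0.22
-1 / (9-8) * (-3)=3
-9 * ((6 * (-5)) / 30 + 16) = -135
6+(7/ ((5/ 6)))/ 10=171/ 25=6.84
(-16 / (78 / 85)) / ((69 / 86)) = -58480 / 2691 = -21.73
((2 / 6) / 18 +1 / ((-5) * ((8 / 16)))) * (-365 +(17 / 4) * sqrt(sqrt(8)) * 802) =-2047.56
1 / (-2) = -1 / 2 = -0.50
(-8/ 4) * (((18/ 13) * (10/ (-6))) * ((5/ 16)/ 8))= 75/ 416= 0.18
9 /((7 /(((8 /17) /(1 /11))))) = 792 /119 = 6.66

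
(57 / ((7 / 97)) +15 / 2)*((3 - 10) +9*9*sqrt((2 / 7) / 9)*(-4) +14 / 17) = -602802*sqrt(14) / 49 - 167445 / 34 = -50955.03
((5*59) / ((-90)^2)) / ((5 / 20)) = 59 / 405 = 0.15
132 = 132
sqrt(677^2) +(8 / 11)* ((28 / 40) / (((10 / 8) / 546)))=247327 / 275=899.37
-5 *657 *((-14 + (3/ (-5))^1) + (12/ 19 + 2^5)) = -1125441/ 19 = -59233.74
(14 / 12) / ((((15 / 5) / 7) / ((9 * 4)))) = 98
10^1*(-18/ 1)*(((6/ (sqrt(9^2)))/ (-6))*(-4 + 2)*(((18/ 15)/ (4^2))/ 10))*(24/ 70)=-18/ 175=-0.10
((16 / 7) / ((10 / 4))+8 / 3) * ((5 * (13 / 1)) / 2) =2444 / 21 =116.38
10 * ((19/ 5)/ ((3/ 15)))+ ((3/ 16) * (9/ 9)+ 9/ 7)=191.47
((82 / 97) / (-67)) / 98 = -41 / 318451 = -0.00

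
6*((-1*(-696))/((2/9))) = 18792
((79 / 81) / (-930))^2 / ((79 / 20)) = 79 / 283730445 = 0.00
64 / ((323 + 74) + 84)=0.13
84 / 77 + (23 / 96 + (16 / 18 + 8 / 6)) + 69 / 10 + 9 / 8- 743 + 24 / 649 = -683523451 / 934560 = -731.39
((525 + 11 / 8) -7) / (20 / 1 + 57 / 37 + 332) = 153735 / 104648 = 1.47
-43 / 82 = -0.52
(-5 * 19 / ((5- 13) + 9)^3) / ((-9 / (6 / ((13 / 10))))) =1900 / 39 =48.72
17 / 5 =3.40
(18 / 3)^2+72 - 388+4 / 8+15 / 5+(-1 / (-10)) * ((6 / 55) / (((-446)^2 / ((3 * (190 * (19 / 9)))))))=-756253587 / 2735095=-276.50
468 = 468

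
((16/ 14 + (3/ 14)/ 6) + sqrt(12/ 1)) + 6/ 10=249/ 140 + 2 * sqrt(3)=5.24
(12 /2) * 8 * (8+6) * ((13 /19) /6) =1456 /19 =76.63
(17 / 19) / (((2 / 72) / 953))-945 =565281 / 19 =29751.63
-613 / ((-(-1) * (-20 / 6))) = 1839 / 10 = 183.90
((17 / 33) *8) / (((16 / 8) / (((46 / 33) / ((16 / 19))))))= 7429 / 2178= 3.41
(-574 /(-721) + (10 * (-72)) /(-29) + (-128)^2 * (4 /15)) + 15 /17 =3348041809 /761685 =4395.57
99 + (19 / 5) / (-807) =399446 / 4035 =99.00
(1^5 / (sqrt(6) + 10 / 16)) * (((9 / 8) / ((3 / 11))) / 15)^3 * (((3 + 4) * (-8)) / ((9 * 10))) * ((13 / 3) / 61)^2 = 1574573 / 216405918000 - 1574573 * sqrt(6) / 135253698750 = -0.00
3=3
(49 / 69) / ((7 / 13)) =91 / 69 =1.32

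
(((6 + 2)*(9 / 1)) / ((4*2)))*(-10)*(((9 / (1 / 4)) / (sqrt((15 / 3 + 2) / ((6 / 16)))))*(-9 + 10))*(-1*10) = 8100*sqrt(42) / 7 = 7499.14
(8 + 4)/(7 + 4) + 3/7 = 117/77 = 1.52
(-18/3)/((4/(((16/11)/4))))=-6/11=-0.55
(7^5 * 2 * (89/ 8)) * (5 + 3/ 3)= 4487469/ 2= 2243734.50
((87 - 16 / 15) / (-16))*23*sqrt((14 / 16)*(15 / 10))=-141.52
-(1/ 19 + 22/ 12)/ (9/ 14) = -1505/ 513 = -2.93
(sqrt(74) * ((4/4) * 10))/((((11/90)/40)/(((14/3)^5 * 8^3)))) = 1101463552000 * sqrt(74)/297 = 31902854357.23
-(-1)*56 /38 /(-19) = -28 /361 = -0.08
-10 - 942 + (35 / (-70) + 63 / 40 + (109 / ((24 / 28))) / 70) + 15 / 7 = -795451 / 840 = -946.97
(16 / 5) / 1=16 / 5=3.20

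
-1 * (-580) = 580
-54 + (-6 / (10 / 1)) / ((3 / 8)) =-278 / 5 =-55.60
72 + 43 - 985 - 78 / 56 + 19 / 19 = -24371 / 28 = -870.39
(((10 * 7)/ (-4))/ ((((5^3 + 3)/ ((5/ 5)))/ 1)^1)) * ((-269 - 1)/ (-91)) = -675/ 1664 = -0.41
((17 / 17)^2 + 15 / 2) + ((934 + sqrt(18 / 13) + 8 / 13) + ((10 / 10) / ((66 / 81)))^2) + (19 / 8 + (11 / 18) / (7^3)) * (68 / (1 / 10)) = 3 * sqrt(26) / 13 + 49740096173 / 19423404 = 2562.01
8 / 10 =4 / 5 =0.80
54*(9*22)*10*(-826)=-88315920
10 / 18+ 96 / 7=899 / 63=14.27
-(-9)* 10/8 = 11.25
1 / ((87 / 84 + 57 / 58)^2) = 659344 / 2686321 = 0.25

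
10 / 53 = 0.19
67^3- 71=300692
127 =127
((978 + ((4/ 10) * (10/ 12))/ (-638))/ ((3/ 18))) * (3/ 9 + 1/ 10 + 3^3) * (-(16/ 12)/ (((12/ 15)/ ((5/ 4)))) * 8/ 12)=-7702831465/ 34452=-223581.55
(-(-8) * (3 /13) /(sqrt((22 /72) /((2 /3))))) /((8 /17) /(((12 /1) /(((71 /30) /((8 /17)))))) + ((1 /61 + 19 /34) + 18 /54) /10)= 3583872 * sqrt(66) /3075787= 9.47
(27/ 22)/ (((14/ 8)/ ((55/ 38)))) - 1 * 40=-5185/ 133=-38.98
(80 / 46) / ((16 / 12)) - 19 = -407 / 23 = -17.70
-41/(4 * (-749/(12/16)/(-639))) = -6.56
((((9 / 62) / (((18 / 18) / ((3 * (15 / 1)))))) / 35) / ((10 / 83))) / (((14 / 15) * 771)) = 6723 / 3123064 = 0.00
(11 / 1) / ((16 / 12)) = 33 / 4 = 8.25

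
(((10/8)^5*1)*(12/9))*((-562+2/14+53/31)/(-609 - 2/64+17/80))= 237406250/63414561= 3.74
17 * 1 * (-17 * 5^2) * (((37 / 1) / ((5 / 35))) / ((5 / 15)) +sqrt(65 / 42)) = -5613825- 7225 * sqrt(2730) / 42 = -5622813.14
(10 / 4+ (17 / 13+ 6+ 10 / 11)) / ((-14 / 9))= -27585 / 4004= -6.89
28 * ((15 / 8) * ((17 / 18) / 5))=119 / 12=9.92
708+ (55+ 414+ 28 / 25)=29453 / 25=1178.12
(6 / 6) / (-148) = -1 / 148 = -0.01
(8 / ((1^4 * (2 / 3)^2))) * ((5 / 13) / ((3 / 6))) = 180 / 13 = 13.85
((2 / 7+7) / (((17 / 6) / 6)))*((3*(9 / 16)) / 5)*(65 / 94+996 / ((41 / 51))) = 3482789481 / 539560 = 6454.87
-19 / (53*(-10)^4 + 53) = -19 / 530053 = -0.00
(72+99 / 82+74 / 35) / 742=216173 / 2129540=0.10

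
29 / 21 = 1.38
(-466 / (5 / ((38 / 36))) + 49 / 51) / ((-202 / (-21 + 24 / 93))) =-772886 / 77265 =-10.00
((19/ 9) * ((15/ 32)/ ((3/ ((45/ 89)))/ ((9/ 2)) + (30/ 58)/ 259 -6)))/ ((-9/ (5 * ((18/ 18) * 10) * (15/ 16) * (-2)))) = -70415625/ 31965824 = -2.20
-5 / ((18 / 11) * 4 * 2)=-55 / 144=-0.38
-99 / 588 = -33 / 196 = -0.17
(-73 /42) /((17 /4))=-146 /357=-0.41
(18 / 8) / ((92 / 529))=207 / 16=12.94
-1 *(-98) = 98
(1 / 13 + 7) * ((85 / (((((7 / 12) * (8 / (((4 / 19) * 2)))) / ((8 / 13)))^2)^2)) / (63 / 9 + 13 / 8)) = 77007421440 / 116177847402253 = 0.00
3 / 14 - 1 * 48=-669 / 14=-47.79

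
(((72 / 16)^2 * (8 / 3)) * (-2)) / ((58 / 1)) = -54 / 29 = -1.86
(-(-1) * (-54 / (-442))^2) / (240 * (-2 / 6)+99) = 729 / 927979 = 0.00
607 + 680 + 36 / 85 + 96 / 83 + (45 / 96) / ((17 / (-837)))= 285699531 / 225760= 1265.50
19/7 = 2.71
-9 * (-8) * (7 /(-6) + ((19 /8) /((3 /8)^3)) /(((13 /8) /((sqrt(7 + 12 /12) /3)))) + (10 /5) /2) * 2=-24 + 311296 * sqrt(2) /117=3738.73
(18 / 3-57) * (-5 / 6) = 42.50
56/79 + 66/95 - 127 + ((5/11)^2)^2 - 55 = -19839369391/109880705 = -180.55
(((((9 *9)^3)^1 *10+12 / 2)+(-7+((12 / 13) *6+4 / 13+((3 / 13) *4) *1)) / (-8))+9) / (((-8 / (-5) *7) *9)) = 921167005 / 17472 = 52722.47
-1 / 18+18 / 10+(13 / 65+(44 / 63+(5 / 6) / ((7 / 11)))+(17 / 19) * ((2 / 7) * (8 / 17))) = 1625 / 399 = 4.07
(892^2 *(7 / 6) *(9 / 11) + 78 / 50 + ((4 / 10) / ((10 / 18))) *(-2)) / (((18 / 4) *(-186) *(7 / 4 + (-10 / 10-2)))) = 278482444 / 383625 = 725.92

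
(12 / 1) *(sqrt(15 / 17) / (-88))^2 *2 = 45 / 16456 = 0.00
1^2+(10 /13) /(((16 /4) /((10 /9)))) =142 /117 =1.21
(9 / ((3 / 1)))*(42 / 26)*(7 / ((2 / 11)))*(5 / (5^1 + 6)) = 2205 / 26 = 84.81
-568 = -568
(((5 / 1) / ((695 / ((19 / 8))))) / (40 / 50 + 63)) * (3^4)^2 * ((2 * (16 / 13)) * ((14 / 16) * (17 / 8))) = 74172105 / 9222928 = 8.04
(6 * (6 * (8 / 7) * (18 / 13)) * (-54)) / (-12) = 23328 / 91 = 256.35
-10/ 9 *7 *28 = -1960/ 9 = -217.78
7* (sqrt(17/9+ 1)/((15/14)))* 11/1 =1078* sqrt(26)/45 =122.15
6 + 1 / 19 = 115 / 19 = 6.05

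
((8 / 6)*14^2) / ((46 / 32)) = 12544 / 69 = 181.80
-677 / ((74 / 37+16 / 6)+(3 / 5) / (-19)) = -192945 / 1321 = -146.06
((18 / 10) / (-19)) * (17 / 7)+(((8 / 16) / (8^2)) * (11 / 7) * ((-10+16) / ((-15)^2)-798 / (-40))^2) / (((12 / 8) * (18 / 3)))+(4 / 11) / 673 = 32138621482123 / 102083224320000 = 0.31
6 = 6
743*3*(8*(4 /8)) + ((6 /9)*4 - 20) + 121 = 27059 /3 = 9019.67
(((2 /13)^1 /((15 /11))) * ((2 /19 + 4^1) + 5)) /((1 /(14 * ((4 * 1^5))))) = 213136 /3705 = 57.53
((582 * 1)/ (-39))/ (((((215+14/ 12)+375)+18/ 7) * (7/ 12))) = -13968/ 324181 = -0.04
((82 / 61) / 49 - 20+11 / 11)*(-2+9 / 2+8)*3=-510381 / 854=-597.64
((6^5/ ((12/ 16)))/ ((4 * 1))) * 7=18144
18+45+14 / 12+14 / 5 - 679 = -612.03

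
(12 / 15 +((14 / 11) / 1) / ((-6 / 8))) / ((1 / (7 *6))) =-2072 / 55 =-37.67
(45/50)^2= 81/100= 0.81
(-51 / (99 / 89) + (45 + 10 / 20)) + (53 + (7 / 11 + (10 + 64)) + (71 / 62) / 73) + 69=14659754 / 74679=196.30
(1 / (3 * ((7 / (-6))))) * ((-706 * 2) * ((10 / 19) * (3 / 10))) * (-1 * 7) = -8472 / 19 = -445.89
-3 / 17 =-0.18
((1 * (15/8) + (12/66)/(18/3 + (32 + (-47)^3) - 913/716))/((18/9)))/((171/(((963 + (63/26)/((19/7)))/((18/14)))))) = 18384452859563/4472926086816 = 4.11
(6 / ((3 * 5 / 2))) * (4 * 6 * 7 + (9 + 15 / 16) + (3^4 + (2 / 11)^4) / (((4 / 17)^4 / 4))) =19843475177 / 234256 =84708.50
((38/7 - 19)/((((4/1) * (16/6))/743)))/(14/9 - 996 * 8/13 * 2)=0.77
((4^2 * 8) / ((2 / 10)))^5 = 107374182400000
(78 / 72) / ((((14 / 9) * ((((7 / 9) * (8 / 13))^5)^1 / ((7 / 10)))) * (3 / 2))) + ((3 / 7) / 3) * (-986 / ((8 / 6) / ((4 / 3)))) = -2817961933279 / 22029271040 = -127.92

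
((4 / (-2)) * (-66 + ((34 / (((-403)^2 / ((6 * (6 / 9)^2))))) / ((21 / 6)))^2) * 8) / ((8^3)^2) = 383859871640425 / 95290305142136832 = 0.00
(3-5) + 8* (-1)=-10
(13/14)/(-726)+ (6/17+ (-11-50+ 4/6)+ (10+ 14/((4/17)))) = 1644653/172788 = 9.52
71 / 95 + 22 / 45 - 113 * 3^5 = -23476388 / 855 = -27457.76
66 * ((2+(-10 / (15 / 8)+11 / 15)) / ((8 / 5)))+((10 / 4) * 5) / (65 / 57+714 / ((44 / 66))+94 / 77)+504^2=1196159605755 / 4710982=253908.76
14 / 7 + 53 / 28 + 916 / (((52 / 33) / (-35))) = -7404443 / 364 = -20341.88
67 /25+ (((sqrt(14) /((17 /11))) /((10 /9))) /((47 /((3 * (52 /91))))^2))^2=32408546895397 /12092703462175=2.68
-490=-490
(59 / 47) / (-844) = -59 / 39668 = -0.00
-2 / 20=-1 / 10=-0.10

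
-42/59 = -0.71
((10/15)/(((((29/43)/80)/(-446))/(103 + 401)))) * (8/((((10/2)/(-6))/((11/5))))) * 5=54437289984/29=1877147930.48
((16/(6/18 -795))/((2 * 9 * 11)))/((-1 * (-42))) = -1/413028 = -0.00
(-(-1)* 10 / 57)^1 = 0.18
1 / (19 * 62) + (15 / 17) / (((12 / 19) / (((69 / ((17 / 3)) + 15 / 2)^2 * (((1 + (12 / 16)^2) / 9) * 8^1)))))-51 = 64842122059 / 92600224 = 700.24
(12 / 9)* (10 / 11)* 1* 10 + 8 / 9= 1288 / 99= 13.01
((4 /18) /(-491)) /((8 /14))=-7 /8838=-0.00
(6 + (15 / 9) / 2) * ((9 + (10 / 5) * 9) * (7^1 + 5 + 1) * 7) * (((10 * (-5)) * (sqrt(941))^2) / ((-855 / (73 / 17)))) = 1281467915 / 323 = 3967392.93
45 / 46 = 0.98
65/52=5/4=1.25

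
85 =85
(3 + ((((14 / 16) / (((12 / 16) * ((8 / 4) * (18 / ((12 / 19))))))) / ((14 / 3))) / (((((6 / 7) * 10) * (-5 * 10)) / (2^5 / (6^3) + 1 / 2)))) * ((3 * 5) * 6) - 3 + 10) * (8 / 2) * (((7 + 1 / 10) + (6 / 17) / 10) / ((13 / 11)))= 10951280593 / 45349200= 241.49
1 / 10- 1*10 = -99 / 10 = -9.90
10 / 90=1 / 9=0.11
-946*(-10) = 9460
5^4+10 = 635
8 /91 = 0.09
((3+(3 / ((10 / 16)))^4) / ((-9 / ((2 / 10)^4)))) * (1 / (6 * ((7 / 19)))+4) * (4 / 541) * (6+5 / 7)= -1954972426 / 93195703125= -0.02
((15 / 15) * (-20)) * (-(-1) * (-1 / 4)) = 5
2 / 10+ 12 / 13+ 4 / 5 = 25 / 13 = 1.92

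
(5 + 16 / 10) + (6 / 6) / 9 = 302 / 45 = 6.71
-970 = -970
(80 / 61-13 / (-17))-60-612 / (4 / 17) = -2658.92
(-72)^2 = 5184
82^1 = 82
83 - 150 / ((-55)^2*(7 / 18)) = 70193 / 847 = 82.87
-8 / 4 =-2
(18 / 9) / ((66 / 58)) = 58 / 33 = 1.76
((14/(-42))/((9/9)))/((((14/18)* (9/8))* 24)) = -1/63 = -0.02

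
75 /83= 0.90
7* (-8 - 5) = -91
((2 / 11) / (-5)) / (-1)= 2 / 55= 0.04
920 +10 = 930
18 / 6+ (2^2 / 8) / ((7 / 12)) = 27 / 7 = 3.86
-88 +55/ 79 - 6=-7371/ 79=-93.30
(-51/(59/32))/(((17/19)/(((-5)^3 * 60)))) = 13680000/59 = 231864.41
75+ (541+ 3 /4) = 616.75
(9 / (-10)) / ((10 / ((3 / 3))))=-9 / 100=-0.09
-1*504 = -504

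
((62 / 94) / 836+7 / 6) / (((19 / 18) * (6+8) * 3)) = 137615 / 5225836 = 0.03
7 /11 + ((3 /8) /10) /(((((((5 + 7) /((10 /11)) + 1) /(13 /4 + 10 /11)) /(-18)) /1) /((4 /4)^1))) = 10963 /24992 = 0.44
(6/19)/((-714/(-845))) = 845/2261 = 0.37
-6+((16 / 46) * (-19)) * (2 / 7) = -7.89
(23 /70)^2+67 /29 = 343641 /142100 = 2.42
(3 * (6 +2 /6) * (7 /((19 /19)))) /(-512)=-133 /512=-0.26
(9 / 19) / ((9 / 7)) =7 / 19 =0.37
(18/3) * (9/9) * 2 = 12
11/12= 0.92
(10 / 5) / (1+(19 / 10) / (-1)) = -20 / 9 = -2.22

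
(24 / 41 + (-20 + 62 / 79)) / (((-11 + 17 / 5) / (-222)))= -33489810 / 61541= -544.19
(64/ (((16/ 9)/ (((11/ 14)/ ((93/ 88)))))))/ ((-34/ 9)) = -26136/ 3689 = -7.08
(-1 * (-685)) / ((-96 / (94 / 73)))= -32195 / 3504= -9.19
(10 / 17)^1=10 / 17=0.59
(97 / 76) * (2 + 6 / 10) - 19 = -5959 / 380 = -15.68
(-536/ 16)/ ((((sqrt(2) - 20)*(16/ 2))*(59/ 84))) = 1407*sqrt(2)/ 93928 +7035/ 23482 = 0.32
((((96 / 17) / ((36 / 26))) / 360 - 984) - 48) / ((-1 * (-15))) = -2368414 / 34425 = -68.80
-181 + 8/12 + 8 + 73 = -298/3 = -99.33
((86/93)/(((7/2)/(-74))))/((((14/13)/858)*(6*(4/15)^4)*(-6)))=16636888125/194432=85566.62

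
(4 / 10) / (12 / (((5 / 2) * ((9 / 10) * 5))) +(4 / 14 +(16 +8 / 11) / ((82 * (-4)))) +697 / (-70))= -37884 / 819787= -0.05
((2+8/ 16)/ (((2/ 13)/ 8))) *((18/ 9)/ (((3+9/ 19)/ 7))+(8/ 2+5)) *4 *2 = 447200/ 33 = 13551.52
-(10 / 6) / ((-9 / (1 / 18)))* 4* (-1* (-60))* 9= 200 / 9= 22.22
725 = 725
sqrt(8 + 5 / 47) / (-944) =-sqrt(17907) / 44368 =-0.00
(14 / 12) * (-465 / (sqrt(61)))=-1085 * sqrt(61) / 122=-69.46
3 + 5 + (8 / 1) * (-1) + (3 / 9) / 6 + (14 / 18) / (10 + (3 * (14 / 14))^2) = 11 / 114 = 0.10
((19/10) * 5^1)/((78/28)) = 133/39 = 3.41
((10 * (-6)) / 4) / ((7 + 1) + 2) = -3 / 2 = -1.50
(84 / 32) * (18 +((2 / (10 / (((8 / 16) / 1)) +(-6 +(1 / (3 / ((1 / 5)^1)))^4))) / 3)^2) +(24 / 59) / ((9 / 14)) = 17031537797670151 / 355648209840708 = 47.89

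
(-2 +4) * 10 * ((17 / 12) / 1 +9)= 625 / 3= 208.33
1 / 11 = 0.09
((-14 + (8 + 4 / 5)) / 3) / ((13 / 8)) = -16 / 15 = -1.07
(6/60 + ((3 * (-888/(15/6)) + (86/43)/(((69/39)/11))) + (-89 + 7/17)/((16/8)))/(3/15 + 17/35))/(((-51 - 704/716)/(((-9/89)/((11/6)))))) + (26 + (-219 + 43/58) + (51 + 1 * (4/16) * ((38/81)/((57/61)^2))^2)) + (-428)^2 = 72546210624966478397695853/396338333334749774100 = 183041.12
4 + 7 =11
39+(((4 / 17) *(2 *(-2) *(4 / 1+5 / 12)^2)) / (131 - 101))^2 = 829546381 / 21068100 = 39.37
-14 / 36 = -7 / 18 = -0.39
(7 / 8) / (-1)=-7 / 8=-0.88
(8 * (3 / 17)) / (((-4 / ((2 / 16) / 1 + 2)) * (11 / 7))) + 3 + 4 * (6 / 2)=639 / 44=14.52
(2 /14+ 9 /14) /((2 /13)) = 143 /28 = 5.11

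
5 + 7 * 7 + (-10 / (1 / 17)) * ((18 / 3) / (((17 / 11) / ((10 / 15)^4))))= -2062 / 27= -76.37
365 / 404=0.90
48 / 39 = 16 / 13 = 1.23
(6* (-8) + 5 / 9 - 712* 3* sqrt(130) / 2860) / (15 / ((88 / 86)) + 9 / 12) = -3.63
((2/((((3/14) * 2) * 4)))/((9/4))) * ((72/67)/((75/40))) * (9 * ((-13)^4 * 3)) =76771968/335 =229170.05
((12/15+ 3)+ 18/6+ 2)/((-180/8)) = -88/225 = -0.39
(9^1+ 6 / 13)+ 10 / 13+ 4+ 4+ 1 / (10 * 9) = 21343 / 1170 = 18.24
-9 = -9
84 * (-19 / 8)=-399 / 2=-199.50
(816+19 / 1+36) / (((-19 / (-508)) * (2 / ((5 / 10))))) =110617 / 19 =5821.95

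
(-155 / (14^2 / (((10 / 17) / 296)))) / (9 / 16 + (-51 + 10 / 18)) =6975 / 221387243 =0.00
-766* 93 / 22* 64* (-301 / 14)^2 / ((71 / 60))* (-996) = 62972249160960 / 781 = 80630280615.83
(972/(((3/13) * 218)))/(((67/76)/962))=21083.65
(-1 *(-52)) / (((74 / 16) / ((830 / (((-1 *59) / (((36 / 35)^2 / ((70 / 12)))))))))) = -536979456 / 18719225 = -28.69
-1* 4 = -4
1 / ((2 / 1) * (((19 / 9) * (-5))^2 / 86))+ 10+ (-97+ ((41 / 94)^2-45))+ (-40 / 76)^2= -131.15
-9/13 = -0.69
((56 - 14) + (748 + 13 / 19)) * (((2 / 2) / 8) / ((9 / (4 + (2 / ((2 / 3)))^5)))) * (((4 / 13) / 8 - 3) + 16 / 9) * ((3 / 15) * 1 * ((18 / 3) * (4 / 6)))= -4161371 / 1620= -2568.75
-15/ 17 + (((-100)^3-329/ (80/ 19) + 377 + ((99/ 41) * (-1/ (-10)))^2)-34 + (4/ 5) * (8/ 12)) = -34283327198521/ 34292400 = -999735.43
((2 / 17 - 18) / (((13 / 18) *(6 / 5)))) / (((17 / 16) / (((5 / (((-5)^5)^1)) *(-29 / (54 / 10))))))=-141056 / 845325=-0.17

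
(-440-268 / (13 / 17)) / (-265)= 10276 / 3445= 2.98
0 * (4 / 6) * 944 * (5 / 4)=0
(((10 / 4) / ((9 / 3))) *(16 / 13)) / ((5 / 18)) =48 / 13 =3.69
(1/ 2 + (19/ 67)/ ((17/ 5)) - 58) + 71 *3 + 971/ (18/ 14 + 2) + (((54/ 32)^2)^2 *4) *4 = 62327055621/ 107302912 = 580.85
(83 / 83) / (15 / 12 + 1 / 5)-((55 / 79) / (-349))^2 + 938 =20693076548377 / 22044641189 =938.69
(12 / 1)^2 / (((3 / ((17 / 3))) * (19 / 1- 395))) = -34 / 47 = -0.72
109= 109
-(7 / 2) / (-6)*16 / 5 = 28 / 15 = 1.87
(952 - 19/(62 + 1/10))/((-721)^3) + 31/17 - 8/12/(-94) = 340441234071478/185970549215619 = 1.83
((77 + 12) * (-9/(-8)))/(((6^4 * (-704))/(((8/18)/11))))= -89/20072448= -0.00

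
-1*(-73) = 73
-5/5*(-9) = 9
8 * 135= 1080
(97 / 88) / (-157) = -97 / 13816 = -0.01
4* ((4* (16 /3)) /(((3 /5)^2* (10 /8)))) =5120 /27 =189.63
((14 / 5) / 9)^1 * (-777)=-3626 / 15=-241.73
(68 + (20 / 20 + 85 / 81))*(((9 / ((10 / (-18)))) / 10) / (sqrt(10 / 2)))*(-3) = 152.25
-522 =-522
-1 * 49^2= -2401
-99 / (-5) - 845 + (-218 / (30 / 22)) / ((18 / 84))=-70706 / 45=-1571.24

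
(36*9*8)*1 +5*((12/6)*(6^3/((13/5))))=44496/13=3422.77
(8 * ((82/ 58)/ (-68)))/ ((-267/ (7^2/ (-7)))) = -574/ 131631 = -0.00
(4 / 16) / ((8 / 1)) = 1 / 32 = 0.03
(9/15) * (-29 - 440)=-1407/5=-281.40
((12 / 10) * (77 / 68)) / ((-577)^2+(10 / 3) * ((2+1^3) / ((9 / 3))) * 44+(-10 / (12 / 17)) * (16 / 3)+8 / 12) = 2079 / 509491190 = 0.00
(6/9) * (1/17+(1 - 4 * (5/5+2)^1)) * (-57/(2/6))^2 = -3625884/17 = -213287.29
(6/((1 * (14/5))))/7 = 15/49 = 0.31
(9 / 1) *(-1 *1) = -9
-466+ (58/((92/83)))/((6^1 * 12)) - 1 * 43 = -1683401/3312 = -508.27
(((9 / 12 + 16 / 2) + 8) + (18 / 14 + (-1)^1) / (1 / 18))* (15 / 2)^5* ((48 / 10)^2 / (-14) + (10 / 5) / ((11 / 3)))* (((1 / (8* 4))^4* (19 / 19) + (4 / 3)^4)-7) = 79386726964944375 / 36171677696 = 2194720.62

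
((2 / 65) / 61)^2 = 4 / 15721225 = 0.00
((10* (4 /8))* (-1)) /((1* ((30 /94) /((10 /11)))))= -470 /33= -14.24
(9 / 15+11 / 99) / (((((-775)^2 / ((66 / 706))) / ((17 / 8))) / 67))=50116 / 3180309375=0.00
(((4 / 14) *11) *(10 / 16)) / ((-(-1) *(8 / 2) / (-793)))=-43615 / 112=-389.42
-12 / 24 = -1 / 2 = -0.50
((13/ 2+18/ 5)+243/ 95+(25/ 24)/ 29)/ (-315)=-167863/ 4165560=-0.04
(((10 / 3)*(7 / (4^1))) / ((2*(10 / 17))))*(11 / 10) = 1309 / 240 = 5.45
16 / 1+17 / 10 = 177 / 10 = 17.70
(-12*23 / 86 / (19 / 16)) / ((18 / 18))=-2208 / 817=-2.70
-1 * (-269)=269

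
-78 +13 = -65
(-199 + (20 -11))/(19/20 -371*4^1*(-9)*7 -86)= -3800/1868139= -0.00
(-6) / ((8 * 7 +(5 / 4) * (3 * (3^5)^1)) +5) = -24 / 3889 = -0.01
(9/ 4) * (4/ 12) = 3/ 4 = 0.75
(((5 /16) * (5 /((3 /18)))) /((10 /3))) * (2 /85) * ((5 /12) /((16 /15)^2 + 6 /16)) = 0.02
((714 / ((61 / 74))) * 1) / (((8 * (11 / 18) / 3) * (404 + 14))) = 356643 / 280478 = 1.27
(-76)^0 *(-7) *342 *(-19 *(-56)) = -2547216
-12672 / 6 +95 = -2017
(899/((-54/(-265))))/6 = 735.29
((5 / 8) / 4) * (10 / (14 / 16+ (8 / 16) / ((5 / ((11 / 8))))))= 125 / 81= 1.54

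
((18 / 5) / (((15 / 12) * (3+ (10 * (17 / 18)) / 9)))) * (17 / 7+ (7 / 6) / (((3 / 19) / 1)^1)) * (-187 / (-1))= 18736839 / 14350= 1305.70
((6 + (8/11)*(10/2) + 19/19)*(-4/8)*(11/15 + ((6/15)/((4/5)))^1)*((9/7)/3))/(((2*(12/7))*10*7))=-1443/123200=-0.01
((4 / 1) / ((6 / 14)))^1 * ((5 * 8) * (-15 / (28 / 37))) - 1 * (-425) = -6975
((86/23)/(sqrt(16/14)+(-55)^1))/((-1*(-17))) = -33110/8276297-172*sqrt(14)/8276297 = -0.00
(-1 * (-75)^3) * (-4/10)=-168750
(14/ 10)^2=49/ 25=1.96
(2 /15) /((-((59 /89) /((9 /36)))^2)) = -7921 /417720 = -0.02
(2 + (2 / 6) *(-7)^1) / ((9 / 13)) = -13 / 27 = -0.48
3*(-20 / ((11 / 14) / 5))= -4200 / 11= -381.82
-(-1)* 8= 8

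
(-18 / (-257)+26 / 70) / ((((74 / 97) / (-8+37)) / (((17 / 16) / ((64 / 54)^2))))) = 138435052239 / 10905681920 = 12.69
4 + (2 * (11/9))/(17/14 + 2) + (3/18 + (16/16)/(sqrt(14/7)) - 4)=sqrt(2)/2 + 751/810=1.63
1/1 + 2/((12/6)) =2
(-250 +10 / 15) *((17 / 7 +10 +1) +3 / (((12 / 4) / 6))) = -101728 / 21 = -4844.19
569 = 569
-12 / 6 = -2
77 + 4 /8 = 155 /2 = 77.50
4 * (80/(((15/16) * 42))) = 512/63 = 8.13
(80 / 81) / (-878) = -40 / 35559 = -0.00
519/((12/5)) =865/4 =216.25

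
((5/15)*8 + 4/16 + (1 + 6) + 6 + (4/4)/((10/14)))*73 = 75847/60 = 1264.12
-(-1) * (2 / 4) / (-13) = -1 / 26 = -0.04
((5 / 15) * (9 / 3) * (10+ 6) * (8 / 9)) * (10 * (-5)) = -6400 / 9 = -711.11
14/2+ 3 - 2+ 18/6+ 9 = 20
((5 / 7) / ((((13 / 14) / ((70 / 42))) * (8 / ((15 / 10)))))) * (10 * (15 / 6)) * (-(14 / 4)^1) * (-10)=21875 / 104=210.34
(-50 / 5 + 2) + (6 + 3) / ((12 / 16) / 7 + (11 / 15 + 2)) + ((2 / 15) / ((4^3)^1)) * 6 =-459927 / 95440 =-4.82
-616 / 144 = -77 / 18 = -4.28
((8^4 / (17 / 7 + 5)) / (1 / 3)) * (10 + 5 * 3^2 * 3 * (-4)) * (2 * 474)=-10804469760 / 13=-831113058.46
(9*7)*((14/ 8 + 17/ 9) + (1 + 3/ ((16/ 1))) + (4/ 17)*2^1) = 90769/ 272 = 333.71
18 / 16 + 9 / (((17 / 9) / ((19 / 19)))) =801 / 136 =5.89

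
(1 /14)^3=1 /2744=0.00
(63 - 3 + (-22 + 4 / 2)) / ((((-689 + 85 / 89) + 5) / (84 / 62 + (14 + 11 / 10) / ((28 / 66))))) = -28542834 / 13191647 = -2.16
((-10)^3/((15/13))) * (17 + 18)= -91000/3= -30333.33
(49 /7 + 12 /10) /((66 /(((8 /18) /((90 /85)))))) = 697 /13365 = 0.05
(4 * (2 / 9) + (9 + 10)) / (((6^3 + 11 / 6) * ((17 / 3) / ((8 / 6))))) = 1432 / 66657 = 0.02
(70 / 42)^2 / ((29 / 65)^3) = 6865625 / 219501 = 31.28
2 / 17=0.12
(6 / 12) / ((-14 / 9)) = -9 / 28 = -0.32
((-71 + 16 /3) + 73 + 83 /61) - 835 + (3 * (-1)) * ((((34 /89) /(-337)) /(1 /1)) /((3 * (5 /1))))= -22676801288 /27443595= -826.31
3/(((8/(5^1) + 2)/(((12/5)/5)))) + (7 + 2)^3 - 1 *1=3642/5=728.40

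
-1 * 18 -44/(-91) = -1594/91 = -17.52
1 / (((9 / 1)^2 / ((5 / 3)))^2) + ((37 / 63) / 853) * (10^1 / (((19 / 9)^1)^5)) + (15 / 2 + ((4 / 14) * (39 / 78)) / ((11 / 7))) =145806776730815017 / 19206591693967062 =7.59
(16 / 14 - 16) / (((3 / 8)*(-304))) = 52 / 399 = 0.13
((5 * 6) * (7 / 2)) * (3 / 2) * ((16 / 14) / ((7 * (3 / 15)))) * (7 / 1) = 900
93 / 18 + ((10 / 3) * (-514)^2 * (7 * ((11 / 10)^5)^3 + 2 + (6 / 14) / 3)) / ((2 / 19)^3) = 33174662728125944559452603 / 1400000000000000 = 23696187662.95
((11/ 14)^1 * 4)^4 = 97.57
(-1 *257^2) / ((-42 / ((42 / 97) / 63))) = 66049 / 6111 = 10.81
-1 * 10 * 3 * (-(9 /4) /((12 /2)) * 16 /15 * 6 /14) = 36 /7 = 5.14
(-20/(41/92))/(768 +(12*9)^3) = -23/645996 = -0.00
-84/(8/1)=-21/2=-10.50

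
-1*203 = -203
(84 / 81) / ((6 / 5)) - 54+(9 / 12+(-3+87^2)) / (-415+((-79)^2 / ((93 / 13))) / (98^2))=-2142430050799 / 30017405007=-71.37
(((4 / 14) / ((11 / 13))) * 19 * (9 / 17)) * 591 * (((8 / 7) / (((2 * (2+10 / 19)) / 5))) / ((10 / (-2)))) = -8320689 / 18326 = -454.04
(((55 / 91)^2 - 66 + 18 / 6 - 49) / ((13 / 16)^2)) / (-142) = 118329216 / 99363719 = 1.19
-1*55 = -55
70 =70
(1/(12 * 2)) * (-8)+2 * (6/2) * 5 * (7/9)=23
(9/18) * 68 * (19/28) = 323/14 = 23.07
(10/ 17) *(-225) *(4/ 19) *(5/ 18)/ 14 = -1250/ 2261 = -0.55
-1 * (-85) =85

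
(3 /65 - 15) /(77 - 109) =243 /520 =0.47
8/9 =0.89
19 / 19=1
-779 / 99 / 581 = -779 / 57519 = -0.01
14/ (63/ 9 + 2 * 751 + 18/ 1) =14/ 1527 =0.01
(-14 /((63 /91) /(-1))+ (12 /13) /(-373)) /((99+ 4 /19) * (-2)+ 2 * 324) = 8382895 /186390711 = 0.04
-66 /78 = -11 /13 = -0.85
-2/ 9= -0.22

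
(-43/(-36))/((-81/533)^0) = 43/36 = 1.19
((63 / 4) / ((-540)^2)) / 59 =7 / 7646400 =0.00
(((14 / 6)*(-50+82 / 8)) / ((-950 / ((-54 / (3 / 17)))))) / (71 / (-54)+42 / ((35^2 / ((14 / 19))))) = 1532601 / 66154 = 23.17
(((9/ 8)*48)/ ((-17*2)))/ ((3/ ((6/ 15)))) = -18/ 85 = -0.21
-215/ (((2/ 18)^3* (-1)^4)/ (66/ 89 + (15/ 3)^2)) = -359079885/ 89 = -4034605.45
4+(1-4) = 1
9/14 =0.64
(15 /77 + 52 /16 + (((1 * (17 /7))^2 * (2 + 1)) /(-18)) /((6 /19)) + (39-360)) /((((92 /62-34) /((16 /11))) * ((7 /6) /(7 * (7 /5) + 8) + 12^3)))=209355679 /25220916567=0.01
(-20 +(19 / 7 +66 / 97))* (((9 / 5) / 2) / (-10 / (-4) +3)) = -1845 / 679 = -2.72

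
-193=-193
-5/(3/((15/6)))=-25/6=-4.17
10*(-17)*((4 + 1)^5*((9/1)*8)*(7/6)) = -44625000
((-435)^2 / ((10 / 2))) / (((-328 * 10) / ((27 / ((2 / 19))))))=-3882897 / 1312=-2959.53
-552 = -552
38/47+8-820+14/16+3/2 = -304115/376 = -808.82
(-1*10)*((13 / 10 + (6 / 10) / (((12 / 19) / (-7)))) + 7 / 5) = 79 / 2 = 39.50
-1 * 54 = -54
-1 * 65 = -65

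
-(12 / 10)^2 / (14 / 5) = -18 / 35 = -0.51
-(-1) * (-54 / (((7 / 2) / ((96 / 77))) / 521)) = -5401728 / 539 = -10021.76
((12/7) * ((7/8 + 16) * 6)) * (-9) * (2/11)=-21870/77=-284.03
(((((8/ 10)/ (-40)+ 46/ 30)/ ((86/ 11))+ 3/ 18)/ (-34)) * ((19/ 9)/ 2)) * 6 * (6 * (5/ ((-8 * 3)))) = 29431/ 350880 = 0.08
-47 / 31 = -1.52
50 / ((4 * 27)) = 25 / 54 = 0.46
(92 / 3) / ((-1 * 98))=-46 / 147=-0.31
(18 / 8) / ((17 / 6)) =27 / 34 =0.79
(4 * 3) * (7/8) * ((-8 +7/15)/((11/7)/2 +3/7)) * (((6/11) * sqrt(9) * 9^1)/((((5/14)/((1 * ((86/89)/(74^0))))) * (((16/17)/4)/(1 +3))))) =-1079980776/24475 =-44125.87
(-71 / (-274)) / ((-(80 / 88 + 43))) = -781 / 132342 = -0.01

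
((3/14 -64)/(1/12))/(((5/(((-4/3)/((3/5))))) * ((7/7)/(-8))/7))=-57152/3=-19050.67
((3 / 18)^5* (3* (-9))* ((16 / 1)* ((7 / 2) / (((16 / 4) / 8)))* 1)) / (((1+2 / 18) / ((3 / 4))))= -21 / 80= -0.26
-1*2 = -2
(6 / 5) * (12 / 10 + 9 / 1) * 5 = 306 / 5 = 61.20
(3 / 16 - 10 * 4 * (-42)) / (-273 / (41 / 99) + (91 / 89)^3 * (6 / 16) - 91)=-777018946707 / 346749605566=-2.24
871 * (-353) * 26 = -7994038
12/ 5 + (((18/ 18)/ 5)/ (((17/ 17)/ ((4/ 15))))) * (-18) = 36/ 25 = 1.44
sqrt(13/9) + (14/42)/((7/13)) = 13/21 + sqrt(13)/3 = 1.82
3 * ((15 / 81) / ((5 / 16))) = 16 / 9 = 1.78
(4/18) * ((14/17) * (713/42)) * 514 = 1596.87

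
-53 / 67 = -0.79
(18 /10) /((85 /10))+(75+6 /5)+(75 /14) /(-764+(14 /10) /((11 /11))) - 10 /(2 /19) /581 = 1914213993 /25107334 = 76.24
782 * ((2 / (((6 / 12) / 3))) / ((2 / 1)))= 4692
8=8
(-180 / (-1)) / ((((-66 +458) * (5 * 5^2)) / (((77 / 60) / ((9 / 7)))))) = 11 / 3000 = 0.00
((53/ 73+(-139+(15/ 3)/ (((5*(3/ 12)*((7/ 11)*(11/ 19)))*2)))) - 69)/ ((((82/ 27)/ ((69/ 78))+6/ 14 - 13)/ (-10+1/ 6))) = -1259685459/ 5799704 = -217.20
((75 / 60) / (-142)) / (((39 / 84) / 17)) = -595 / 1846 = -0.32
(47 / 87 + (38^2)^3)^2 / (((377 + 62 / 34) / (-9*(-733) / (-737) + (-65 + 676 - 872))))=-5498293377100639141724245 / 851092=-6460280882796030442.92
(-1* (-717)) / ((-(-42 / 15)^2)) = -17925 / 196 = -91.45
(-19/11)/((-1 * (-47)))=-19/517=-0.04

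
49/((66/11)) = 8.17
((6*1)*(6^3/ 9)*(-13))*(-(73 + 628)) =1312272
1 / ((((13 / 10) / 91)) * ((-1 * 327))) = -0.21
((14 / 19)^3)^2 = 7529536 / 47045881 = 0.16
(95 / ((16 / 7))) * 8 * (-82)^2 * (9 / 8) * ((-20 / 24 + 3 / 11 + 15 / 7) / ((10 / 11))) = 70042227 / 16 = 4377639.19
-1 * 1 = -1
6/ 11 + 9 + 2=127/ 11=11.55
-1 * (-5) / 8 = 5 / 8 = 0.62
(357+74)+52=483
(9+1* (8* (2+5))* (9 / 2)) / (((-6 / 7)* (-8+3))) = 609 / 10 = 60.90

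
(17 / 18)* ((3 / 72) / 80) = 17 / 34560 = 0.00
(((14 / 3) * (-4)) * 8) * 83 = -37184 / 3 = -12394.67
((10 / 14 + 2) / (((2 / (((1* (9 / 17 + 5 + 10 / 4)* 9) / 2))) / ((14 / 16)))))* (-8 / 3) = -15561 / 136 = -114.42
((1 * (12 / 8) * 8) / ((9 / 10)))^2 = 1600 / 9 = 177.78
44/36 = 11/9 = 1.22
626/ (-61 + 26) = -626/ 35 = -17.89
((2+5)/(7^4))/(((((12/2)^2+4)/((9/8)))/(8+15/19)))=1503/2085440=0.00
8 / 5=1.60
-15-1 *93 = -108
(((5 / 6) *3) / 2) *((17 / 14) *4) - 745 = -10345 / 14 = -738.93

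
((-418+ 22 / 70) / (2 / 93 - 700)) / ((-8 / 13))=-0.97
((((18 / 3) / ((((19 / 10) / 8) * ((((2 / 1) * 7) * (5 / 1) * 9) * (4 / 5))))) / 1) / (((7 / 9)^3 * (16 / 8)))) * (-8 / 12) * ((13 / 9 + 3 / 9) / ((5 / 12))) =-6912 / 45619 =-0.15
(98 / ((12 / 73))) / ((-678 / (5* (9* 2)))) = -17885 / 226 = -79.14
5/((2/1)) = 5/2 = 2.50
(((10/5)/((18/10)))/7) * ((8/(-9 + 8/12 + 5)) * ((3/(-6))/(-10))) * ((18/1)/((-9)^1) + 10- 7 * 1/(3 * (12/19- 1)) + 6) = -0.39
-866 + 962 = 96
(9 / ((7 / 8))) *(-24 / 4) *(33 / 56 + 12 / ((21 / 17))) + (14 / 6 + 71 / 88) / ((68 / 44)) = -12671843 / 19992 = -633.85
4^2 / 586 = 8 / 293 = 0.03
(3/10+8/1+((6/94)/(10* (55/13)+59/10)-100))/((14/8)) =-180065022/3436405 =-52.40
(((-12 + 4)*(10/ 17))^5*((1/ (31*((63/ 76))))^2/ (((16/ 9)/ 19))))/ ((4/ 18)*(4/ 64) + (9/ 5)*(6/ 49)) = -899022848000000/ 5639406490741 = -159.42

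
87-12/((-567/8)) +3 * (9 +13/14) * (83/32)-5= 1928417/12096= 159.43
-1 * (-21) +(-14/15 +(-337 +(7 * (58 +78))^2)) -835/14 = 190244759/210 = 905927.42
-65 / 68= -0.96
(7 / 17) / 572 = 7 / 9724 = 0.00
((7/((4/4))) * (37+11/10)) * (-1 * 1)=-2667/10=-266.70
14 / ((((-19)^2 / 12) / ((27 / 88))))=567 / 3971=0.14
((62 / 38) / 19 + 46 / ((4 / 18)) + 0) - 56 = 54542 / 361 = 151.09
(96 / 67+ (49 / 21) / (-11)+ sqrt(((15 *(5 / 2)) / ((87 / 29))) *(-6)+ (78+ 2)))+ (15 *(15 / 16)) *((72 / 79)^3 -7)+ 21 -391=-7963395726379 / 17441747664+ sqrt(5)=-454.33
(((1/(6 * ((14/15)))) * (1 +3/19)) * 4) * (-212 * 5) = -116600/133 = -876.69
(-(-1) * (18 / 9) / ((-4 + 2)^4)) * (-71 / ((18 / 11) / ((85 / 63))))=-7.32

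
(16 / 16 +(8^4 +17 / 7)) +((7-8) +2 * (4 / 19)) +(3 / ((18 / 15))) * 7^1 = 1094949 / 266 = 4116.35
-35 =-35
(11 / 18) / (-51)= -11 / 918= -0.01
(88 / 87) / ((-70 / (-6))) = 88 / 1015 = 0.09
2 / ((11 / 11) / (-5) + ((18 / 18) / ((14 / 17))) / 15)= -84 / 5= -16.80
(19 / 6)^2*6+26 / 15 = 619 / 10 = 61.90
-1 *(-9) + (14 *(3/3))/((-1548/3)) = 2315/258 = 8.97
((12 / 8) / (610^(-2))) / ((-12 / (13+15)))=-1302350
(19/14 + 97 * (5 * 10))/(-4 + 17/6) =-203757/49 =-4158.31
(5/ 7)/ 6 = 5/ 42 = 0.12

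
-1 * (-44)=44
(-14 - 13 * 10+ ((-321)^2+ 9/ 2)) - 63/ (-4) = 411669/ 4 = 102917.25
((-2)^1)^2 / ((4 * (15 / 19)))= 19 / 15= 1.27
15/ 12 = 5/ 4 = 1.25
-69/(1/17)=-1173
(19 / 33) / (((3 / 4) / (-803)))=-5548 / 9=-616.44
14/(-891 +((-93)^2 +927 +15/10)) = 28/17373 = 0.00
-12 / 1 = -12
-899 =-899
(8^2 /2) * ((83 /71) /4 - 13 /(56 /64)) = -231640 /497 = -466.08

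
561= 561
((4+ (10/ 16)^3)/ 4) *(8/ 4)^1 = 2173/ 1024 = 2.12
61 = 61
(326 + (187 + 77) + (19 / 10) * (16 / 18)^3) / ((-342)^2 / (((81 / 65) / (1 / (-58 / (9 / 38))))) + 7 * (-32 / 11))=-687577066 / 469333845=-1.47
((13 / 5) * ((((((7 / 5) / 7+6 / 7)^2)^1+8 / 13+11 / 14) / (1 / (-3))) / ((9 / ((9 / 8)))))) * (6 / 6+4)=-240657 / 19600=-12.28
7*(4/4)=7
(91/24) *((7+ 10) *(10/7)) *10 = 5525/6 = 920.83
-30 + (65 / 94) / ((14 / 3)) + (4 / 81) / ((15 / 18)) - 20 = -8846147 / 177660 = -49.79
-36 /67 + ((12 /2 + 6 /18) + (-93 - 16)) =-103.20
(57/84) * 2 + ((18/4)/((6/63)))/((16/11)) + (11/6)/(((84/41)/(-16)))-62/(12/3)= 16225/4032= 4.02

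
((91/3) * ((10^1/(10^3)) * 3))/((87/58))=91/150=0.61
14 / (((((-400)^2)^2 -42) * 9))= 7 / 115199999811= 0.00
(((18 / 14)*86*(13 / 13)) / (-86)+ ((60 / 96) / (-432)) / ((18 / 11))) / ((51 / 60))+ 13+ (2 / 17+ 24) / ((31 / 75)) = 4006555429 / 57371328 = 69.84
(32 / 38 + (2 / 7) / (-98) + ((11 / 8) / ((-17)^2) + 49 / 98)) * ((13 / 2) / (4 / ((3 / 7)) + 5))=789737013 / 1295788144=0.61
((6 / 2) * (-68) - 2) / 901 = -206 / 901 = -0.23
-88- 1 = -89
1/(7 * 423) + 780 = 2309581/2961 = 780.00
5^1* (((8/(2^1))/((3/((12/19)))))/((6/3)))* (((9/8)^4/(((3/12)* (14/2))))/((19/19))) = 1.93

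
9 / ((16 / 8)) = 4.50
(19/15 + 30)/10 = 469/150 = 3.13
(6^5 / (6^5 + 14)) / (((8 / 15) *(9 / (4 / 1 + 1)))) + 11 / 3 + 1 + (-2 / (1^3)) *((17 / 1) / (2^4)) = 66959 / 18696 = 3.58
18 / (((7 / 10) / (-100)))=-18000 / 7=-2571.43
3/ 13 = 0.23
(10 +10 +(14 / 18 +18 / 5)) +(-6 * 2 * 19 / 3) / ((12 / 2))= 11.71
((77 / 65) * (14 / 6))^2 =290521 / 38025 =7.64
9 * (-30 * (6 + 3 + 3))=-3240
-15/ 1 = -15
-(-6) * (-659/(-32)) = 1977/16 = 123.56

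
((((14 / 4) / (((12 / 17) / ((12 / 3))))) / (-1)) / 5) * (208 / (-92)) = 3094 / 345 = 8.97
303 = 303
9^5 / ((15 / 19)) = 373977 / 5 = 74795.40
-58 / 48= -29 / 24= -1.21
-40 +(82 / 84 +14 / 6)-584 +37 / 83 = -2162173 / 3486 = -620.24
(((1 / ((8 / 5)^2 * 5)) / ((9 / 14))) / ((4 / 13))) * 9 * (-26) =-5915 / 64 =-92.42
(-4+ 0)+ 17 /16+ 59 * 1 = 897 /16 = 56.06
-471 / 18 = -157 / 6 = -26.17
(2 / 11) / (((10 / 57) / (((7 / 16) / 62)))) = 399 / 54560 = 0.01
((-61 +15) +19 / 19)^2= 2025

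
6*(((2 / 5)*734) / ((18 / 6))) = 2936 / 5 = 587.20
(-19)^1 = -19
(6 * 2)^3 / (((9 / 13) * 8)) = 312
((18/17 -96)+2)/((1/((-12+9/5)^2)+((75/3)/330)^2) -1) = 117002160/1239559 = 94.39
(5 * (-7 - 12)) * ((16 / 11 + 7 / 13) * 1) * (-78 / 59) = 162450 / 649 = 250.31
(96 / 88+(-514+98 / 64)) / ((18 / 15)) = -900025 / 2112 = -426.15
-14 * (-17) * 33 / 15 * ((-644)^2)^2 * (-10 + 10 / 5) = -720498522086604.80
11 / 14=0.79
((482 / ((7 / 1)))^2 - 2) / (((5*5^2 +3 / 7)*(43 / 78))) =9056814 / 132139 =68.54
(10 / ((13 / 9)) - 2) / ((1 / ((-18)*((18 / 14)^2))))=-93312 / 637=-146.49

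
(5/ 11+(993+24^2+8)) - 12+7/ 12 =206717/ 132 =1566.04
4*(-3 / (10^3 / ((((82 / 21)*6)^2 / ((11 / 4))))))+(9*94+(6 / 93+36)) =1837299344 / 2088625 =879.67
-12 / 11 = -1.09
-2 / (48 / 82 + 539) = -82 / 22123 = -0.00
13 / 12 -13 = -143 / 12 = -11.92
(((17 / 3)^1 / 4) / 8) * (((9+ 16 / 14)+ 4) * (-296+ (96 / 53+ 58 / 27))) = -39074585 / 53424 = -731.41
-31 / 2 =-15.50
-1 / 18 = -0.06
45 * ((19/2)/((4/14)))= 5985/4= 1496.25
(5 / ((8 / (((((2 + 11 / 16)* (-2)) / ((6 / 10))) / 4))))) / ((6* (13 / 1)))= -1075 / 59904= -0.02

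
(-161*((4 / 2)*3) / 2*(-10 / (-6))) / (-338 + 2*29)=23 / 8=2.88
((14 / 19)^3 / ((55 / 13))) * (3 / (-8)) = -0.04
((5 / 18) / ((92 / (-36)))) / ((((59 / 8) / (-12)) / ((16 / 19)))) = 3840 / 25783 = 0.15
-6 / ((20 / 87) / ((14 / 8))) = -1827 / 40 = -45.68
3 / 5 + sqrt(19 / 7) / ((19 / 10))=3 / 5 + 10* sqrt(133) / 133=1.47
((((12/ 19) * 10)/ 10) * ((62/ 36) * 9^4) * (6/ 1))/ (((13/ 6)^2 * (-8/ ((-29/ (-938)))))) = -35.25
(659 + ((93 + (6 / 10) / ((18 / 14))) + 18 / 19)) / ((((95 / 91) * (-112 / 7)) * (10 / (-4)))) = 19539793 / 1083000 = 18.04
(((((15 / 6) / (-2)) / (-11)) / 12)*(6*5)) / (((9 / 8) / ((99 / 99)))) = 0.25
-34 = -34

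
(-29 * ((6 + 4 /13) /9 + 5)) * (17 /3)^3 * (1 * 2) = -190064318 /3159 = -60165.98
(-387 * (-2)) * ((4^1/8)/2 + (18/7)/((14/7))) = 16641/14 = 1188.64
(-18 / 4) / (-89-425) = 9 / 1028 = 0.01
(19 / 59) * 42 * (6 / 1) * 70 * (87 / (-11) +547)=1987498800 / 649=3062401.85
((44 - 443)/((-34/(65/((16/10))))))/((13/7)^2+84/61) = 15503943/156944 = 98.79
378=378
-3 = -3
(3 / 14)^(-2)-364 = -3080 / 9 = -342.22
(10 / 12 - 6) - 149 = -925 / 6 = -154.17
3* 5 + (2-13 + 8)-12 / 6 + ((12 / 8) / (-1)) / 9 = 59 / 6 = 9.83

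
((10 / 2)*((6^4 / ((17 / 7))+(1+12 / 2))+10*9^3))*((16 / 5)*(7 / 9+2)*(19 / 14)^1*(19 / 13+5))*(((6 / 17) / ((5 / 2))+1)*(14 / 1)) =549566086720 / 11271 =48759301.46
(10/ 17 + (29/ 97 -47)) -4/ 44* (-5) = -828195/ 18139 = -45.66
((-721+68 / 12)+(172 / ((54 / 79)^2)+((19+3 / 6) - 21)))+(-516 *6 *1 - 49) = -5093827 / 1458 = -3493.71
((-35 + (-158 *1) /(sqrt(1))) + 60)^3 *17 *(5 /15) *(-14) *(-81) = -15118045362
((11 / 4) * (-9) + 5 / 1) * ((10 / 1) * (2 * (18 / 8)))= -888.75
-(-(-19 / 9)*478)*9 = -9082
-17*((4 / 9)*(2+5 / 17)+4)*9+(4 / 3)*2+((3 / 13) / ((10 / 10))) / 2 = -59687 / 78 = -765.22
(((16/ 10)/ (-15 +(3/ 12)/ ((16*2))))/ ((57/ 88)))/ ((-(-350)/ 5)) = -45056/ 19142025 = -0.00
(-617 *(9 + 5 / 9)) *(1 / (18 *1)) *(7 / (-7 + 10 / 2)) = 185717 / 162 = 1146.40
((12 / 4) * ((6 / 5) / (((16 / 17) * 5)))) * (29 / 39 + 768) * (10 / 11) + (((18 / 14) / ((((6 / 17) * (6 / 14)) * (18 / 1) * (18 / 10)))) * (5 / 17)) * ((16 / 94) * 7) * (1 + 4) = 5826026017 / 10888020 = 535.09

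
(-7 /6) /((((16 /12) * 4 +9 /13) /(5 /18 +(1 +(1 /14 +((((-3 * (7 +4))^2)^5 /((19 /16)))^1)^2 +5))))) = -245908006407284907023009461899078632 /763515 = -322073576036207418351976700000.00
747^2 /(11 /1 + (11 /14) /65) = 507788190 /10021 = 50672.41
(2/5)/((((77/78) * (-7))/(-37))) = 5772/2695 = 2.14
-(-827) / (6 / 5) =4135 / 6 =689.17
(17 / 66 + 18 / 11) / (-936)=-125 / 61776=-0.00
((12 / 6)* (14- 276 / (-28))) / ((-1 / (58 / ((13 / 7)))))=-1490.15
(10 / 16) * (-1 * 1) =-5 / 8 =-0.62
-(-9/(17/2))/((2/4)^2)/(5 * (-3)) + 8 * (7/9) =4544/765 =5.94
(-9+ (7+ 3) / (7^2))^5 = -14872581271151 / 282475249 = -52650.92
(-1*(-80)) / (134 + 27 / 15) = 400 / 679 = 0.59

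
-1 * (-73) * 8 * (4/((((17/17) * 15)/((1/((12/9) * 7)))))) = 584/35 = 16.69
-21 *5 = -105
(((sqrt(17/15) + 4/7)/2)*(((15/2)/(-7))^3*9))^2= 61509375*sqrt(255)/26353376 + 65999559375/1475789056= 81.99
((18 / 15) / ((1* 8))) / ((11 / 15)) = 9 / 44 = 0.20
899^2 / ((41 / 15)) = 12123015 / 41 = 295683.29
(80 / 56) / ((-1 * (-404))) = 5 / 1414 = 0.00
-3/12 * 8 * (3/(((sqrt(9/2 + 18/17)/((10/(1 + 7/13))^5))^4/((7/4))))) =-5492434530940551037813489/891813888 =-6158722806232583.63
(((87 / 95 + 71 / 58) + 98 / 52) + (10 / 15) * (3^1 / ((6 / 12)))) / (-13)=-287399 / 465595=-0.62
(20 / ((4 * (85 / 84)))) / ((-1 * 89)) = -84 / 1513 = -0.06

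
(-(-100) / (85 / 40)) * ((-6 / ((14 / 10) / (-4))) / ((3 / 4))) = 128000 / 119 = 1075.63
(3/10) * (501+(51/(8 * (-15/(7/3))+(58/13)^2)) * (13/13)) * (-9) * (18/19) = -4525379037/3542740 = -1277.37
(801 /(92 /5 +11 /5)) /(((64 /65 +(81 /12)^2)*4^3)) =260325 /19944508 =0.01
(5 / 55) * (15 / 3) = 5 / 11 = 0.45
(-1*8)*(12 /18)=-16 /3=-5.33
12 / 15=4 / 5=0.80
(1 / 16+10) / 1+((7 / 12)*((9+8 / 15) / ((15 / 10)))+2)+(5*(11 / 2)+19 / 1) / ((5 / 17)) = 375559 / 2160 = 173.87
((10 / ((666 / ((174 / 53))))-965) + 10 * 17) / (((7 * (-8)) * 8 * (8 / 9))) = 14030085 / 7028224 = 2.00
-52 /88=-13 /22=-0.59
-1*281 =-281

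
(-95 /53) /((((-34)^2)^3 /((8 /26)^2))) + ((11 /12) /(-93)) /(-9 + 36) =-1189101488249 /3257272296560178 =-0.00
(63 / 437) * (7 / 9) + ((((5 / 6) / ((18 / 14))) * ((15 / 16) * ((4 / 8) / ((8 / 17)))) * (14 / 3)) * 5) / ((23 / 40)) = 9934211 / 377568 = 26.31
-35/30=-7/6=-1.17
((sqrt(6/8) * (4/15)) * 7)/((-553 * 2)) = -sqrt(3)/1185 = -0.00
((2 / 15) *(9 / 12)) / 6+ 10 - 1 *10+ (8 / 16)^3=17 / 120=0.14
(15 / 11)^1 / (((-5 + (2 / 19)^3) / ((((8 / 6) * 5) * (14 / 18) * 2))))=-9602600 / 3394413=-2.83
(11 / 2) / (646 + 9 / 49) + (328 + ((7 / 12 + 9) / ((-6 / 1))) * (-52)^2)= -2274538417 / 569934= -3990.88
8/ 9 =0.89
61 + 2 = 63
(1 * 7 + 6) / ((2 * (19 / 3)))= 39 / 38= 1.03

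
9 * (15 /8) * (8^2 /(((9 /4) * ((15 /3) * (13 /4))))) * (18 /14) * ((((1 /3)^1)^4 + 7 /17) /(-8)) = -9344 /4641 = -2.01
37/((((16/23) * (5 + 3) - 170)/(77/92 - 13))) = 41403/15128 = 2.74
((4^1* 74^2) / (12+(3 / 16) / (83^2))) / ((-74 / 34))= -1109294336 / 1322691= -838.66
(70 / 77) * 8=80 / 11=7.27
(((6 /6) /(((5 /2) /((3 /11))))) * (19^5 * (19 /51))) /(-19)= -4952198 /935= -5296.47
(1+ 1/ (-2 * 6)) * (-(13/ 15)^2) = -1859/ 2700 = -0.69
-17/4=-4.25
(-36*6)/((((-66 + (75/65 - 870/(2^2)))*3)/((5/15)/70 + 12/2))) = 131144/85645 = 1.53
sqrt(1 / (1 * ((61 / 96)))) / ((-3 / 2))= -8 * sqrt(366) / 183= -0.84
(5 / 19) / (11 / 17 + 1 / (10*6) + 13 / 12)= 850 / 5643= 0.15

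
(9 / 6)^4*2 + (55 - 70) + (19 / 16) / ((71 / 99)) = -3657 / 1136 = -3.22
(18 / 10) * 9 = 81 / 5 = 16.20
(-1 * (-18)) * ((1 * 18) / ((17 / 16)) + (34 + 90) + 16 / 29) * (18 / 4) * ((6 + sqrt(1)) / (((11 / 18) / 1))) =711929736 / 5423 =131279.69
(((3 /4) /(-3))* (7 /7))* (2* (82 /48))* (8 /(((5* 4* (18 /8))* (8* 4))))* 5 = -41 /1728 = -0.02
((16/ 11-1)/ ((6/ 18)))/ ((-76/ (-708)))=2655/ 209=12.70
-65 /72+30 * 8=17215 /72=239.10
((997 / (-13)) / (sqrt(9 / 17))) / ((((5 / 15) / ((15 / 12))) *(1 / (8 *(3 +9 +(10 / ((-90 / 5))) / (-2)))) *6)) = -84745 *sqrt(17) / 54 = -6470.60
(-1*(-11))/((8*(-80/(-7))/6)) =231/320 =0.72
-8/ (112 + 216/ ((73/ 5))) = -73/ 1157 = -0.06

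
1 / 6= 0.17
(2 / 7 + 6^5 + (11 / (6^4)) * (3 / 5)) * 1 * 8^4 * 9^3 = 812695797504 / 35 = 23219879928.69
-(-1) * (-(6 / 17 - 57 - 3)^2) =-1028196 / 289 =-3557.77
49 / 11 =4.45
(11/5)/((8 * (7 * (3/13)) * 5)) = 143/4200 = 0.03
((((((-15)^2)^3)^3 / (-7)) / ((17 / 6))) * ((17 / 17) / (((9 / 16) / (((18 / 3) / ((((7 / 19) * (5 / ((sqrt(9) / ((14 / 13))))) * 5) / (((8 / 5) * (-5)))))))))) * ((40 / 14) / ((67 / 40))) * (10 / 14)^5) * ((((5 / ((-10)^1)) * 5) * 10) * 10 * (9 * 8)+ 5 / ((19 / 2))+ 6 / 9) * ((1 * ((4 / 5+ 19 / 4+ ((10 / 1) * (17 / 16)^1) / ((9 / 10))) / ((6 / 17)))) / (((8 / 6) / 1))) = -1094694887697199013671875000000000000 / 2703691669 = -404888952482546934116352800.00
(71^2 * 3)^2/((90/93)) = 2363286333/10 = 236328633.30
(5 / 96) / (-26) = -5 / 2496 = -0.00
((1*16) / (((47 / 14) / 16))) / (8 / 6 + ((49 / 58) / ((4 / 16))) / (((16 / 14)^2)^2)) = 638582784 / 27754205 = 23.01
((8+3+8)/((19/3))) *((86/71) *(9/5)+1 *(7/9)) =9451/1065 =8.87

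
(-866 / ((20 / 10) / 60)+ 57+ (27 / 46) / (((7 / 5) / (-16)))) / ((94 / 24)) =-50096196 / 7567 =-6620.35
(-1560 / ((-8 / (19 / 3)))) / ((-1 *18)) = -1235 / 18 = -68.61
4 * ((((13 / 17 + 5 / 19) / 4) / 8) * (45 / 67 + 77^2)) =16487452 / 21641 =761.86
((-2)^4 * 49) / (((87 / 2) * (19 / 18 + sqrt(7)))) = -178752 / 55303 + 169344 * sqrt(7) / 55303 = 4.87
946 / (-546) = -473 / 273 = -1.73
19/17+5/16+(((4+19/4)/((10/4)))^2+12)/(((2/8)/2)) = 53157/272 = 195.43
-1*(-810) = 810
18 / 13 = 1.38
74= 74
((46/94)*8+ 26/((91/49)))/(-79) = -842/3713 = -0.23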